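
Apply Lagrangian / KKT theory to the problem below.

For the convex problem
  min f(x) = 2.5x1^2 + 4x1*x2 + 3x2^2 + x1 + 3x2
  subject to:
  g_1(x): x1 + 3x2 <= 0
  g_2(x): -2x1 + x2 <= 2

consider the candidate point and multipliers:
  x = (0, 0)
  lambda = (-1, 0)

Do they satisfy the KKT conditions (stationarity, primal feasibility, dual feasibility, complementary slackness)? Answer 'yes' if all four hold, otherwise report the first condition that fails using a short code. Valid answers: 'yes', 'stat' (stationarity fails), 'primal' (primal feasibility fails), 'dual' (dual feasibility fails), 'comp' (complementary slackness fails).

Gradient of f: grad f(x) = Q x + c = (1, 3)
Constraint values g_i(x) = a_i^T x - b_i:
  g_1((0, 0)) = 0
  g_2((0, 0)) = -2
Stationarity residual: grad f(x) + sum_i lambda_i a_i = (0, 0)
  -> stationarity OK
Primal feasibility (all g_i <= 0): OK
Dual feasibility (all lambda_i >= 0): FAILS
Complementary slackness (lambda_i * g_i(x) = 0 for all i): OK

Verdict: the first failing condition is dual_feasibility -> dual.

dual


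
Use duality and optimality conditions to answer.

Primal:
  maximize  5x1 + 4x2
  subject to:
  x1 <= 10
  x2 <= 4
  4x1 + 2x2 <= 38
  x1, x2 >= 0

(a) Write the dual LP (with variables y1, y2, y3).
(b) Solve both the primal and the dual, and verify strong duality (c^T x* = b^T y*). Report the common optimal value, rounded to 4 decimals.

The standard primal-dual pair for 'max c^T x s.t. A x <= b, x >= 0' is:
  Dual:  min b^T y  s.t.  A^T y >= c,  y >= 0.

So the dual LP is:
  minimize  10y1 + 4y2 + 38y3
  subject to:
    y1 + 4y3 >= 5
    y2 + 2y3 >= 4
    y1, y2, y3 >= 0

Solving the primal: x* = (7.5, 4).
  primal value c^T x* = 53.5.
Solving the dual: y* = (0, 1.5, 1.25).
  dual value b^T y* = 53.5.
Strong duality: c^T x* = b^T y*. Confirmed.

53.5


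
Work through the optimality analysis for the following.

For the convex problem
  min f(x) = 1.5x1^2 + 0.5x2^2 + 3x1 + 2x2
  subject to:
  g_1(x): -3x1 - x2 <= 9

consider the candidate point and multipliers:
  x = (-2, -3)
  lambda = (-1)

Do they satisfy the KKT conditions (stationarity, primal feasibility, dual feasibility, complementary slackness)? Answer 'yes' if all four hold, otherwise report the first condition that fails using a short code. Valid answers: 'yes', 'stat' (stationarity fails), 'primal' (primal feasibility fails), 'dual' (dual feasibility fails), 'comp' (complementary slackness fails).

Gradient of f: grad f(x) = Q x + c = (-3, -1)
Constraint values g_i(x) = a_i^T x - b_i:
  g_1((-2, -3)) = 0
Stationarity residual: grad f(x) + sum_i lambda_i a_i = (0, 0)
  -> stationarity OK
Primal feasibility (all g_i <= 0): OK
Dual feasibility (all lambda_i >= 0): FAILS
Complementary slackness (lambda_i * g_i(x) = 0 for all i): OK

Verdict: the first failing condition is dual_feasibility -> dual.

dual


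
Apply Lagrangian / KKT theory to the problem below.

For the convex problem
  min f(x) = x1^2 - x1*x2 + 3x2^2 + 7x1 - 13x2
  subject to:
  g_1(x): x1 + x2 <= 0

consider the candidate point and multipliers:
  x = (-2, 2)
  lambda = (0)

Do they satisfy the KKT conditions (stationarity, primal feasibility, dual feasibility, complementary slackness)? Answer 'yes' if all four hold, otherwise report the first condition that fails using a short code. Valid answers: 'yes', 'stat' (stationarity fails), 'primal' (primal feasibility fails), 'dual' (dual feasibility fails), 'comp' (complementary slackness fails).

Gradient of f: grad f(x) = Q x + c = (1, 1)
Constraint values g_i(x) = a_i^T x - b_i:
  g_1((-2, 2)) = 0
Stationarity residual: grad f(x) + sum_i lambda_i a_i = (1, 1)
  -> stationarity FAILS
Primal feasibility (all g_i <= 0): OK
Dual feasibility (all lambda_i >= 0): OK
Complementary slackness (lambda_i * g_i(x) = 0 for all i): OK

Verdict: the first failing condition is stationarity -> stat.

stat


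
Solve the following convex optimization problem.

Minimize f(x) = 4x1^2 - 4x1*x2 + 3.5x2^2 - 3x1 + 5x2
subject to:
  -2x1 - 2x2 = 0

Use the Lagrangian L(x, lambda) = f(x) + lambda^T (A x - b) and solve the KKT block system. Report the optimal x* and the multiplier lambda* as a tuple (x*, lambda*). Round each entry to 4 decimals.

Form the Lagrangian:
  L(x, lambda) = (1/2) x^T Q x + c^T x + lambda^T (A x - b)
Stationarity (grad_x L = 0): Q x + c + A^T lambda = 0.
Primal feasibility: A x = b.

This gives the KKT block system:
  [ Q   A^T ] [ x     ]   [-c ]
  [ A    0  ] [ lambda ] = [ b ]

Solving the linear system:
  x*      = (0.3478, -0.3478)
  lambda* = (0.587)
  f(x*)   = -1.3913

x* = (0.3478, -0.3478), lambda* = (0.587)


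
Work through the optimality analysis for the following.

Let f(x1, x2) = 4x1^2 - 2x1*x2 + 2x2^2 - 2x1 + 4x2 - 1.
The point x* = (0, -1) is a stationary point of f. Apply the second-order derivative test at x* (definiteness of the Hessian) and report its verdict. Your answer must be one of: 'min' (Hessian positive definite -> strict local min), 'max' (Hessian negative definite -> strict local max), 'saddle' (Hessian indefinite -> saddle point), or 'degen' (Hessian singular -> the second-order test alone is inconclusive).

Compute the Hessian H = grad^2 f:
  H = [[8, -2], [-2, 4]]
Verify stationarity: grad f(x*) = H x* + g = (0, 0).
Eigenvalues of H: 3.1716, 8.8284.
Both eigenvalues > 0, so H is positive definite -> x* is a strict local min.

min


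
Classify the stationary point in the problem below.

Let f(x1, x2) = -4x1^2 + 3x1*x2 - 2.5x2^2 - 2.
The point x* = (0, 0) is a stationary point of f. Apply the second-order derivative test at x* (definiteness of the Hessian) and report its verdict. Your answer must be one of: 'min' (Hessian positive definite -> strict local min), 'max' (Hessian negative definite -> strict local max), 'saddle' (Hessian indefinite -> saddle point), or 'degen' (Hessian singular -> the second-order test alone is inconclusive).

Compute the Hessian H = grad^2 f:
  H = [[-8, 3], [3, -5]]
Verify stationarity: grad f(x*) = H x* + g = (0, 0).
Eigenvalues of H: -9.8541, -3.1459.
Both eigenvalues < 0, so H is negative definite -> x* is a strict local max.

max


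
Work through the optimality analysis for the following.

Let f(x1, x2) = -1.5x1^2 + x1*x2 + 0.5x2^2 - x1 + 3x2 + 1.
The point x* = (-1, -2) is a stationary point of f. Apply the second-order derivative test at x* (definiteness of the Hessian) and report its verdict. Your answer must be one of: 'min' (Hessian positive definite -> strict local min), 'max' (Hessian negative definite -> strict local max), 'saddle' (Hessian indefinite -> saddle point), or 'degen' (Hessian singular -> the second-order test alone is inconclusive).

Compute the Hessian H = grad^2 f:
  H = [[-3, 1], [1, 1]]
Verify stationarity: grad f(x*) = H x* + g = (0, 0).
Eigenvalues of H: -3.2361, 1.2361.
Eigenvalues have mixed signs, so H is indefinite -> x* is a saddle point.

saddle


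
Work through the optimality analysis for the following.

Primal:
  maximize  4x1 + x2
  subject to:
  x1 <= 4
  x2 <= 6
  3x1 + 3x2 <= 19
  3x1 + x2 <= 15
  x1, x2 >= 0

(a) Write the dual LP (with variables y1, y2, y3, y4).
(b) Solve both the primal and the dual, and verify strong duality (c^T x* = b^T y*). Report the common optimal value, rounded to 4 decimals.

The standard primal-dual pair for 'max c^T x s.t. A x <= b, x >= 0' is:
  Dual:  min b^T y  s.t.  A^T y >= c,  y >= 0.

So the dual LP is:
  minimize  4y1 + 6y2 + 19y3 + 15y4
  subject to:
    y1 + 3y3 + 3y4 >= 4
    y2 + 3y3 + y4 >= 1
    y1, y2, y3, y4 >= 0

Solving the primal: x* = (4, 2.3333).
  primal value c^T x* = 18.3333.
Solving the dual: y* = (3, 0, 0.3333, 0).
  dual value b^T y* = 18.3333.
Strong duality: c^T x* = b^T y*. Confirmed.

18.3333


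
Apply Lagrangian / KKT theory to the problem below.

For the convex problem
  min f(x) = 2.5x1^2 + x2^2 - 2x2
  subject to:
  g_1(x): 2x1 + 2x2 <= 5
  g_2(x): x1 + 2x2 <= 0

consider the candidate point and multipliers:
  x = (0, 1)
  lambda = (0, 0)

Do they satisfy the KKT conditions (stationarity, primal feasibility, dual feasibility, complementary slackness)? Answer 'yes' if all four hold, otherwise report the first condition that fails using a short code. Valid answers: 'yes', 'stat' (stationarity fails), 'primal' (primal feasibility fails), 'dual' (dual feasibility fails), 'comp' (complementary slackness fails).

Gradient of f: grad f(x) = Q x + c = (0, 0)
Constraint values g_i(x) = a_i^T x - b_i:
  g_1((0, 1)) = -3
  g_2((0, 1)) = 2
Stationarity residual: grad f(x) + sum_i lambda_i a_i = (0, 0)
  -> stationarity OK
Primal feasibility (all g_i <= 0): FAILS
Dual feasibility (all lambda_i >= 0): OK
Complementary slackness (lambda_i * g_i(x) = 0 for all i): OK

Verdict: the first failing condition is primal_feasibility -> primal.

primal


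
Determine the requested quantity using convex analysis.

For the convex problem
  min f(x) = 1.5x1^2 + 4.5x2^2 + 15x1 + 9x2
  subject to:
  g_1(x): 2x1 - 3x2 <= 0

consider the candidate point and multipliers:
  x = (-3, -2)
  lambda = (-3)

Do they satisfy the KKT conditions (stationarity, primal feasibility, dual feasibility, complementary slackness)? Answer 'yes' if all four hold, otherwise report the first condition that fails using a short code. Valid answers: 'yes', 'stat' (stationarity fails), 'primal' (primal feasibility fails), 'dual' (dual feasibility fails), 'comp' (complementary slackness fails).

Gradient of f: grad f(x) = Q x + c = (6, -9)
Constraint values g_i(x) = a_i^T x - b_i:
  g_1((-3, -2)) = 0
Stationarity residual: grad f(x) + sum_i lambda_i a_i = (0, 0)
  -> stationarity OK
Primal feasibility (all g_i <= 0): OK
Dual feasibility (all lambda_i >= 0): FAILS
Complementary slackness (lambda_i * g_i(x) = 0 for all i): OK

Verdict: the first failing condition is dual_feasibility -> dual.

dual


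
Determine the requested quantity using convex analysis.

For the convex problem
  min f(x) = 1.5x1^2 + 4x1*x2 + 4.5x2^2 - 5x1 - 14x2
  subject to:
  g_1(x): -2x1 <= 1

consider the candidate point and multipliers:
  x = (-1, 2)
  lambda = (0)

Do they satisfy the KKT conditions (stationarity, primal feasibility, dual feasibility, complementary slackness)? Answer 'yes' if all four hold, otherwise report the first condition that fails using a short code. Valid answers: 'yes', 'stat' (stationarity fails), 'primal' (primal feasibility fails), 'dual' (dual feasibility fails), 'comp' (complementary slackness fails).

Gradient of f: grad f(x) = Q x + c = (0, 0)
Constraint values g_i(x) = a_i^T x - b_i:
  g_1((-1, 2)) = 1
Stationarity residual: grad f(x) + sum_i lambda_i a_i = (0, 0)
  -> stationarity OK
Primal feasibility (all g_i <= 0): FAILS
Dual feasibility (all lambda_i >= 0): OK
Complementary slackness (lambda_i * g_i(x) = 0 for all i): OK

Verdict: the first failing condition is primal_feasibility -> primal.

primal


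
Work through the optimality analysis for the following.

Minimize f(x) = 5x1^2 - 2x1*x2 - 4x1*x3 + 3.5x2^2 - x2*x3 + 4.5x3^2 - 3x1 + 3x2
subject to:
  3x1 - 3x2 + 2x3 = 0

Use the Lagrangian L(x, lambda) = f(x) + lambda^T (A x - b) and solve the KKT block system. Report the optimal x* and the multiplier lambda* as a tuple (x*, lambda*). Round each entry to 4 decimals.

Form the Lagrangian:
  L(x, lambda) = (1/2) x^T Q x + c^T x + lambda^T (A x - b)
Stationarity (grad_x L = 0): Q x + c + A^T lambda = 0.
Primal feasibility: A x = b.

This gives the KKT block system:
  [ Q   A^T ] [ x     ]   [-c ]
  [ A    0  ] [ lambda ] = [ b ]

Solving the linear system:
  x*      = (-0.0243, -0.1505, -0.1893)
  lambda* = (0.7282)
  f(x*)   = -0.1893

x* = (-0.0243, -0.1505, -0.1893), lambda* = (0.7282)


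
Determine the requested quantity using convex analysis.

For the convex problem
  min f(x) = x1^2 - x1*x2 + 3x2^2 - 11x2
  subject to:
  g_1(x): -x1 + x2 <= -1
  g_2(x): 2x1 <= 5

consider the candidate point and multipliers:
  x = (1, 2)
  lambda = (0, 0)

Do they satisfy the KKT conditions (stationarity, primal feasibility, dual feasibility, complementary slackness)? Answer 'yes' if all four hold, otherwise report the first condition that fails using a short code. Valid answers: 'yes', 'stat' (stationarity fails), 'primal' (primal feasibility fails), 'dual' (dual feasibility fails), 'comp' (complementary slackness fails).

Gradient of f: grad f(x) = Q x + c = (0, 0)
Constraint values g_i(x) = a_i^T x - b_i:
  g_1((1, 2)) = 2
  g_2((1, 2)) = -3
Stationarity residual: grad f(x) + sum_i lambda_i a_i = (0, 0)
  -> stationarity OK
Primal feasibility (all g_i <= 0): FAILS
Dual feasibility (all lambda_i >= 0): OK
Complementary slackness (lambda_i * g_i(x) = 0 for all i): OK

Verdict: the first failing condition is primal_feasibility -> primal.

primal


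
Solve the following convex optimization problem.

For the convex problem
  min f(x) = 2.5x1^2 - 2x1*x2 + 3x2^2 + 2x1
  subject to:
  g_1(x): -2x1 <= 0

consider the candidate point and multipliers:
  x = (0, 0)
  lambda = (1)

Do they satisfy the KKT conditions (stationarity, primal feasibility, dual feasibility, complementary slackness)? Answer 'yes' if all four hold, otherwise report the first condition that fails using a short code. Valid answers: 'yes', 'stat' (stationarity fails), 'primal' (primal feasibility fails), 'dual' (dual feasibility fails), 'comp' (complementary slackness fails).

Gradient of f: grad f(x) = Q x + c = (2, 0)
Constraint values g_i(x) = a_i^T x - b_i:
  g_1((0, 0)) = 0
Stationarity residual: grad f(x) + sum_i lambda_i a_i = (0, 0)
  -> stationarity OK
Primal feasibility (all g_i <= 0): OK
Dual feasibility (all lambda_i >= 0): OK
Complementary slackness (lambda_i * g_i(x) = 0 for all i): OK

Verdict: yes, KKT holds.

yes


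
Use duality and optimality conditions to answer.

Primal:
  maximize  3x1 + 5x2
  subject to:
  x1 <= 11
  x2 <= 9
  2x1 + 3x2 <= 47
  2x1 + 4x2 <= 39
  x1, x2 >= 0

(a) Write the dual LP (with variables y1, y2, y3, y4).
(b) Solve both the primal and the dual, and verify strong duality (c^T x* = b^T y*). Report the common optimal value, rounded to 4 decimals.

The standard primal-dual pair for 'max c^T x s.t. A x <= b, x >= 0' is:
  Dual:  min b^T y  s.t.  A^T y >= c,  y >= 0.

So the dual LP is:
  minimize  11y1 + 9y2 + 47y3 + 39y4
  subject to:
    y1 + 2y3 + 2y4 >= 3
    y2 + 3y3 + 4y4 >= 5
    y1, y2, y3, y4 >= 0

Solving the primal: x* = (11, 4.25).
  primal value c^T x* = 54.25.
Solving the dual: y* = (0.5, 0, 0, 1.25).
  dual value b^T y* = 54.25.
Strong duality: c^T x* = b^T y*. Confirmed.

54.25


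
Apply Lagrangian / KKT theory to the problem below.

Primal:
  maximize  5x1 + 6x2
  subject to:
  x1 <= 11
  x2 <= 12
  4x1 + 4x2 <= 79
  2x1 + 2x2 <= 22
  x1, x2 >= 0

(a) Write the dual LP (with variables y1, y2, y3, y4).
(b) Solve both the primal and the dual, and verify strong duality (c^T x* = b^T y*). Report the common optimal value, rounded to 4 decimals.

The standard primal-dual pair for 'max c^T x s.t. A x <= b, x >= 0' is:
  Dual:  min b^T y  s.t.  A^T y >= c,  y >= 0.

So the dual LP is:
  minimize  11y1 + 12y2 + 79y3 + 22y4
  subject to:
    y1 + 4y3 + 2y4 >= 5
    y2 + 4y3 + 2y4 >= 6
    y1, y2, y3, y4 >= 0

Solving the primal: x* = (0, 11).
  primal value c^T x* = 66.
Solving the dual: y* = (0, 0, 0, 3).
  dual value b^T y* = 66.
Strong duality: c^T x* = b^T y*. Confirmed.

66


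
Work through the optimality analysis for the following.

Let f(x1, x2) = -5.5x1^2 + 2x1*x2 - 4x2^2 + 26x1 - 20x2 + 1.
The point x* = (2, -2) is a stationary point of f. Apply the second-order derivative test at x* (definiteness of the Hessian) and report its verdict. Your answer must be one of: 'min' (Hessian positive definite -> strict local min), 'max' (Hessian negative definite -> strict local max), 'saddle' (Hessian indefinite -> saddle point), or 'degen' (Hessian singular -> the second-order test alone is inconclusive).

Compute the Hessian H = grad^2 f:
  H = [[-11, 2], [2, -8]]
Verify stationarity: grad f(x*) = H x* + g = (0, 0).
Eigenvalues of H: -12, -7.
Both eigenvalues < 0, so H is negative definite -> x* is a strict local max.

max


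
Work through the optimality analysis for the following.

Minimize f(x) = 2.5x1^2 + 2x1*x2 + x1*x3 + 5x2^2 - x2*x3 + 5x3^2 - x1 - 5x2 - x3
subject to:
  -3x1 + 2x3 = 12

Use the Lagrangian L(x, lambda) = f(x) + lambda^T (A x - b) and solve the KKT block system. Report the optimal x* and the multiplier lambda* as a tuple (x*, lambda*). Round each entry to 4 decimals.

Form the Lagrangian:
  L(x, lambda) = (1/2) x^T Q x + c^T x + lambda^T (A x - b)
Stationarity (grad_x L = 0): Q x + c + A^T lambda = 0.
Primal feasibility: A x = b.

This gives the KKT block system:
  [ Q   A^T ] [ x     ]   [-c ]
  [ A    0  ] [ lambda ] = [ b ]

Solving the linear system:
  x*      = (-3.0861, 1.2543, 1.3708)
  lambda* = (-4.1838)
  f(x*)   = 22.8244

x* = (-3.0861, 1.2543, 1.3708), lambda* = (-4.1838)


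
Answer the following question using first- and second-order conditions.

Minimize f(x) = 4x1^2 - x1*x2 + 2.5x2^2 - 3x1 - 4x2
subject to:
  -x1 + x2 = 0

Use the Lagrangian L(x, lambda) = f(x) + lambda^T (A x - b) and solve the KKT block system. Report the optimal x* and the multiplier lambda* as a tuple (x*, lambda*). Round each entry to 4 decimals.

Form the Lagrangian:
  L(x, lambda) = (1/2) x^T Q x + c^T x + lambda^T (A x - b)
Stationarity (grad_x L = 0): Q x + c + A^T lambda = 0.
Primal feasibility: A x = b.

This gives the KKT block system:
  [ Q   A^T ] [ x     ]   [-c ]
  [ A    0  ] [ lambda ] = [ b ]

Solving the linear system:
  x*      = (0.6364, 0.6364)
  lambda* = (1.4545)
  f(x*)   = -2.2273

x* = (0.6364, 0.6364), lambda* = (1.4545)


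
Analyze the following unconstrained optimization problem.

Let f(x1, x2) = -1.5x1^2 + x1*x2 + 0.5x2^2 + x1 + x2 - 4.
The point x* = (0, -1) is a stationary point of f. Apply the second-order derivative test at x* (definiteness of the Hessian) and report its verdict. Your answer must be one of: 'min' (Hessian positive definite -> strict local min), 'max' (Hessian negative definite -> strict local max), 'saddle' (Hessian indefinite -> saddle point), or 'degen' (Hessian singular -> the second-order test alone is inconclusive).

Compute the Hessian H = grad^2 f:
  H = [[-3, 1], [1, 1]]
Verify stationarity: grad f(x*) = H x* + g = (0, 0).
Eigenvalues of H: -3.2361, 1.2361.
Eigenvalues have mixed signs, so H is indefinite -> x* is a saddle point.

saddle


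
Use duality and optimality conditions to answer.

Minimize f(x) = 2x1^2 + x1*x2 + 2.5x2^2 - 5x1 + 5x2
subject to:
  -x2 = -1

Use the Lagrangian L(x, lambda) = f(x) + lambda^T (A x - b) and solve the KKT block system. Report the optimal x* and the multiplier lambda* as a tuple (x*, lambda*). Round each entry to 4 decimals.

Form the Lagrangian:
  L(x, lambda) = (1/2) x^T Q x + c^T x + lambda^T (A x - b)
Stationarity (grad_x L = 0): Q x + c + A^T lambda = 0.
Primal feasibility: A x = b.

This gives the KKT block system:
  [ Q   A^T ] [ x     ]   [-c ]
  [ A    0  ] [ lambda ] = [ b ]

Solving the linear system:
  x*      = (1, 1)
  lambda* = (11)
  f(x*)   = 5.5

x* = (1, 1), lambda* = (11)


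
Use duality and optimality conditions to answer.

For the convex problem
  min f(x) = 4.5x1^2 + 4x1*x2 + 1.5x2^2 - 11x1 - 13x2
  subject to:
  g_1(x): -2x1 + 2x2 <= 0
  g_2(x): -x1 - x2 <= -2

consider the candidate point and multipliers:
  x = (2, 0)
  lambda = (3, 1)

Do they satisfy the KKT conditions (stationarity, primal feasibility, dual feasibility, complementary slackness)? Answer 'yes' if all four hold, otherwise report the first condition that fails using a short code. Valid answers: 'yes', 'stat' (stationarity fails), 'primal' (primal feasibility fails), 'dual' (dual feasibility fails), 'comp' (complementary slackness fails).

Gradient of f: grad f(x) = Q x + c = (7, -5)
Constraint values g_i(x) = a_i^T x - b_i:
  g_1((2, 0)) = -4
  g_2((2, 0)) = 0
Stationarity residual: grad f(x) + sum_i lambda_i a_i = (0, 0)
  -> stationarity OK
Primal feasibility (all g_i <= 0): OK
Dual feasibility (all lambda_i >= 0): OK
Complementary slackness (lambda_i * g_i(x) = 0 for all i): FAILS

Verdict: the first failing condition is complementary_slackness -> comp.

comp


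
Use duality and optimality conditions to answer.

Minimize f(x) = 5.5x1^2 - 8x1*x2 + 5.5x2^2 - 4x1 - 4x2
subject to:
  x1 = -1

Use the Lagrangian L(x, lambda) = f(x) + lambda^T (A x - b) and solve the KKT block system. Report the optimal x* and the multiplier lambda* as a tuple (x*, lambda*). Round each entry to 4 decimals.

Form the Lagrangian:
  L(x, lambda) = (1/2) x^T Q x + c^T x + lambda^T (A x - b)
Stationarity (grad_x L = 0): Q x + c + A^T lambda = 0.
Primal feasibility: A x = b.

This gives the KKT block system:
  [ Q   A^T ] [ x     ]   [-c ]
  [ A    0  ] [ lambda ] = [ b ]

Solving the linear system:
  x*      = (-1, -0.3636)
  lambda* = (12.0909)
  f(x*)   = 8.7727

x* = (-1, -0.3636), lambda* = (12.0909)


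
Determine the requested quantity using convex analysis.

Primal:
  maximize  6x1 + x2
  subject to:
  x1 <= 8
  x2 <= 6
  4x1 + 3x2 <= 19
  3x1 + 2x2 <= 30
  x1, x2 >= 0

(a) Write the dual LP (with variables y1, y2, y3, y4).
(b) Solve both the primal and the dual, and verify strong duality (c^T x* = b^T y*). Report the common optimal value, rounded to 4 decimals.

The standard primal-dual pair for 'max c^T x s.t. A x <= b, x >= 0' is:
  Dual:  min b^T y  s.t.  A^T y >= c,  y >= 0.

So the dual LP is:
  minimize  8y1 + 6y2 + 19y3 + 30y4
  subject to:
    y1 + 4y3 + 3y4 >= 6
    y2 + 3y3 + 2y4 >= 1
    y1, y2, y3, y4 >= 0

Solving the primal: x* = (4.75, 0).
  primal value c^T x* = 28.5.
Solving the dual: y* = (0, 0, 1.5, 0).
  dual value b^T y* = 28.5.
Strong duality: c^T x* = b^T y*. Confirmed.

28.5


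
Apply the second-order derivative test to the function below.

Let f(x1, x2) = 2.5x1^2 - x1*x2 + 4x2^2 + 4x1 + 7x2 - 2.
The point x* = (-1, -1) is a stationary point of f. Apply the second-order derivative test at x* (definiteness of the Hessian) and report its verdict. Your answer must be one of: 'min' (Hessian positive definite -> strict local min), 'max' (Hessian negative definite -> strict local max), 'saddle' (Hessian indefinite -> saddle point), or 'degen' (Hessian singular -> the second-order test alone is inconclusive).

Compute the Hessian H = grad^2 f:
  H = [[5, -1], [-1, 8]]
Verify stationarity: grad f(x*) = H x* + g = (0, 0).
Eigenvalues of H: 4.6972, 8.3028.
Both eigenvalues > 0, so H is positive definite -> x* is a strict local min.

min


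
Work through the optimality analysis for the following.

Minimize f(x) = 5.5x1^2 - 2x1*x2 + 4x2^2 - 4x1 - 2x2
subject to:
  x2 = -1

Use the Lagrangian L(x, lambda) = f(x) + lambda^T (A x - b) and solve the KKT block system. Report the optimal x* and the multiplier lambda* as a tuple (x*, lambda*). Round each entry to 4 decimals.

Form the Lagrangian:
  L(x, lambda) = (1/2) x^T Q x + c^T x + lambda^T (A x - b)
Stationarity (grad_x L = 0): Q x + c + A^T lambda = 0.
Primal feasibility: A x = b.

This gives the KKT block system:
  [ Q   A^T ] [ x     ]   [-c ]
  [ A    0  ] [ lambda ] = [ b ]

Solving the linear system:
  x*      = (0.1818, -1)
  lambda* = (10.3636)
  f(x*)   = 5.8182

x* = (0.1818, -1), lambda* = (10.3636)


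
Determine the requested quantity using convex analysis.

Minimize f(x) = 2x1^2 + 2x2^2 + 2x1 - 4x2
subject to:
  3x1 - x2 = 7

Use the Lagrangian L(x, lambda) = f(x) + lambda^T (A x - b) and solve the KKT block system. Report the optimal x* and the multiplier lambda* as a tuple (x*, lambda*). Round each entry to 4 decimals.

Form the Lagrangian:
  L(x, lambda) = (1/2) x^T Q x + c^T x + lambda^T (A x - b)
Stationarity (grad_x L = 0): Q x + c + A^T lambda = 0.
Primal feasibility: A x = b.

This gives the KKT block system:
  [ Q   A^T ] [ x     ]   [-c ]
  [ A    0  ] [ lambda ] = [ b ]

Solving the linear system:
  x*      = (2.35, 0.05)
  lambda* = (-3.8)
  f(x*)   = 15.55

x* = (2.35, 0.05), lambda* = (-3.8)


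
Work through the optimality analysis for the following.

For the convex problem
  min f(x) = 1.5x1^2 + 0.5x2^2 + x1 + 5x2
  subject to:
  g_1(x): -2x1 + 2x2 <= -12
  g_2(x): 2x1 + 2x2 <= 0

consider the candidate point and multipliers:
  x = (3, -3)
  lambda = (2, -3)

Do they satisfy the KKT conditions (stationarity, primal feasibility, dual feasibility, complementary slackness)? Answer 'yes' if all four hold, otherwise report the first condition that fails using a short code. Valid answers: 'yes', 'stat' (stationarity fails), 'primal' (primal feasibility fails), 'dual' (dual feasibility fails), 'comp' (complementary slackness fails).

Gradient of f: grad f(x) = Q x + c = (10, 2)
Constraint values g_i(x) = a_i^T x - b_i:
  g_1((3, -3)) = 0
  g_2((3, -3)) = 0
Stationarity residual: grad f(x) + sum_i lambda_i a_i = (0, 0)
  -> stationarity OK
Primal feasibility (all g_i <= 0): OK
Dual feasibility (all lambda_i >= 0): FAILS
Complementary slackness (lambda_i * g_i(x) = 0 for all i): OK

Verdict: the first failing condition is dual_feasibility -> dual.

dual


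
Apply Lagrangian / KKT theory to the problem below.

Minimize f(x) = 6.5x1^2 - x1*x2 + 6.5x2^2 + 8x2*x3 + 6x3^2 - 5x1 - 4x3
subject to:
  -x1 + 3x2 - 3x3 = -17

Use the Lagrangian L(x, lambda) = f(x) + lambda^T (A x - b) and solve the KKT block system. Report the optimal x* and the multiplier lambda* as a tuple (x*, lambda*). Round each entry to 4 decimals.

Form the Lagrangian:
  L(x, lambda) = (1/2) x^T Q x + c^T x + lambda^T (A x - b)
Stationarity (grad_x L = 0): Q x + c + A^T lambda = 0.
Primal feasibility: A x = b.

This gives the KKT block system:
  [ Q   A^T ] [ x     ]   [-c ]
  [ A    0  ] [ lambda ] = [ b ]

Solving the linear system:
  x*      = (0.4565, -2.5813, 2.9332)
  lambda* = (3.516)
  f(x*)   = 22.878

x* = (0.4565, -2.5813, 2.9332), lambda* = (3.516)


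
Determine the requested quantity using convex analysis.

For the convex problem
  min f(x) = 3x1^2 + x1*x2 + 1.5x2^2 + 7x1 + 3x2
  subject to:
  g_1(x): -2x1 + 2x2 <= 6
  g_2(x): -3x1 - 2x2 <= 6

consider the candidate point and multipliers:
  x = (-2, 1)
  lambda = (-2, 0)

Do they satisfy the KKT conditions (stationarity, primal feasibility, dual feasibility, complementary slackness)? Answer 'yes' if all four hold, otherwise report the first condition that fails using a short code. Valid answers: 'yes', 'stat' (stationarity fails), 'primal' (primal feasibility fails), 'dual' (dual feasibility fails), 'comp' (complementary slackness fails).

Gradient of f: grad f(x) = Q x + c = (-4, 4)
Constraint values g_i(x) = a_i^T x - b_i:
  g_1((-2, 1)) = 0
  g_2((-2, 1)) = -2
Stationarity residual: grad f(x) + sum_i lambda_i a_i = (0, 0)
  -> stationarity OK
Primal feasibility (all g_i <= 0): OK
Dual feasibility (all lambda_i >= 0): FAILS
Complementary slackness (lambda_i * g_i(x) = 0 for all i): OK

Verdict: the first failing condition is dual_feasibility -> dual.

dual


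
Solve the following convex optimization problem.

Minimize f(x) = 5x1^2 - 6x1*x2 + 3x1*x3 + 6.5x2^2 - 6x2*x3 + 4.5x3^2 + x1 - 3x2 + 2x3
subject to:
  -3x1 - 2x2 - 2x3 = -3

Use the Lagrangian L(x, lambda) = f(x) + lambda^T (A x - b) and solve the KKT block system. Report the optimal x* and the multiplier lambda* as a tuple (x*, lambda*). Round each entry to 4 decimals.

Form the Lagrangian:
  L(x, lambda) = (1/2) x^T Q x + c^T x + lambda^T (A x - b)
Stationarity (grad_x L = 0): Q x + c + A^T lambda = 0.
Primal feasibility: A x = b.

This gives the KKT block system:
  [ Q   A^T ] [ x     ]   [-c ]
  [ A    0  ] [ lambda ] = [ b ]

Solving the linear system:
  x*      = (0.4299, 0.6381, 0.217)
  lambda* = (0.7071)
  f(x*)   = 0.5354

x* = (0.4299, 0.6381, 0.217), lambda* = (0.7071)


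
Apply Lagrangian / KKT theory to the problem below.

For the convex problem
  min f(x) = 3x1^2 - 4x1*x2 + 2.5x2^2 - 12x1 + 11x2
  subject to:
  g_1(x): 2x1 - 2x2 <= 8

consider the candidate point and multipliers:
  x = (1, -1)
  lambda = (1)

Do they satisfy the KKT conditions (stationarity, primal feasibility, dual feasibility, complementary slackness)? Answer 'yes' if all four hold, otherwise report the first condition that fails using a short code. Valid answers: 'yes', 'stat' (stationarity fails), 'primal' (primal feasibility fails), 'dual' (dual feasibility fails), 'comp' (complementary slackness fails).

Gradient of f: grad f(x) = Q x + c = (-2, 2)
Constraint values g_i(x) = a_i^T x - b_i:
  g_1((1, -1)) = -4
Stationarity residual: grad f(x) + sum_i lambda_i a_i = (0, 0)
  -> stationarity OK
Primal feasibility (all g_i <= 0): OK
Dual feasibility (all lambda_i >= 0): OK
Complementary slackness (lambda_i * g_i(x) = 0 for all i): FAILS

Verdict: the first failing condition is complementary_slackness -> comp.

comp


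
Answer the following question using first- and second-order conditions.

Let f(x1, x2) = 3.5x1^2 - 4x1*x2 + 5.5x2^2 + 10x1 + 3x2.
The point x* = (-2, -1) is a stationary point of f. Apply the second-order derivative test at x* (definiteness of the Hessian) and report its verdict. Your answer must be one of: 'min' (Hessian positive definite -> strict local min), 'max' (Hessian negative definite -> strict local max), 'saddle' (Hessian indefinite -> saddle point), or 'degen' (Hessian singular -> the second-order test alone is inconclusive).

Compute the Hessian H = grad^2 f:
  H = [[7, -4], [-4, 11]]
Verify stationarity: grad f(x*) = H x* + g = (0, 0).
Eigenvalues of H: 4.5279, 13.4721.
Both eigenvalues > 0, so H is positive definite -> x* is a strict local min.

min


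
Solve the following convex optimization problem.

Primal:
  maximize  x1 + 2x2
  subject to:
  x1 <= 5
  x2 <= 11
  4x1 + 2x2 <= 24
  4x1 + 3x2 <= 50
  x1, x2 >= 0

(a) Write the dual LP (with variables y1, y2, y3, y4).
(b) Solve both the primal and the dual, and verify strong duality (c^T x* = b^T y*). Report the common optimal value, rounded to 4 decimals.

The standard primal-dual pair for 'max c^T x s.t. A x <= b, x >= 0' is:
  Dual:  min b^T y  s.t.  A^T y >= c,  y >= 0.

So the dual LP is:
  minimize  5y1 + 11y2 + 24y3 + 50y4
  subject to:
    y1 + 4y3 + 4y4 >= 1
    y2 + 2y3 + 3y4 >= 2
    y1, y2, y3, y4 >= 0

Solving the primal: x* = (0.5, 11).
  primal value c^T x* = 22.5.
Solving the dual: y* = (0, 1.5, 0.25, 0).
  dual value b^T y* = 22.5.
Strong duality: c^T x* = b^T y*. Confirmed.

22.5


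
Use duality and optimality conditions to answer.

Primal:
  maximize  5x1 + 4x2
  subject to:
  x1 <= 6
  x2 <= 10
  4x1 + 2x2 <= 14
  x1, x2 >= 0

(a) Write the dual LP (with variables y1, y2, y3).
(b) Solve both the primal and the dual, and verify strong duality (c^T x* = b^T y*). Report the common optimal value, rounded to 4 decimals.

The standard primal-dual pair for 'max c^T x s.t. A x <= b, x >= 0' is:
  Dual:  min b^T y  s.t.  A^T y >= c,  y >= 0.

So the dual LP is:
  minimize  6y1 + 10y2 + 14y3
  subject to:
    y1 + 4y3 >= 5
    y2 + 2y3 >= 4
    y1, y2, y3 >= 0

Solving the primal: x* = (0, 7).
  primal value c^T x* = 28.
Solving the dual: y* = (0, 0, 2).
  dual value b^T y* = 28.
Strong duality: c^T x* = b^T y*. Confirmed.

28


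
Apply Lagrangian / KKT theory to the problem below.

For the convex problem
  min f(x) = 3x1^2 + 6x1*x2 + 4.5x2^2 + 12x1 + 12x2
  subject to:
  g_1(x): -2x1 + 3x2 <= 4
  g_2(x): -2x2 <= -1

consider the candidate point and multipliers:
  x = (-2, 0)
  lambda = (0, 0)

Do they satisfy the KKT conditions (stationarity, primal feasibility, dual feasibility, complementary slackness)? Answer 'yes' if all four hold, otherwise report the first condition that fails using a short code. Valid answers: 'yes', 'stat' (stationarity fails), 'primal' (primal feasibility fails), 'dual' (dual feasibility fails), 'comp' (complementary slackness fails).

Gradient of f: grad f(x) = Q x + c = (0, 0)
Constraint values g_i(x) = a_i^T x - b_i:
  g_1((-2, 0)) = 0
  g_2((-2, 0)) = 1
Stationarity residual: grad f(x) + sum_i lambda_i a_i = (0, 0)
  -> stationarity OK
Primal feasibility (all g_i <= 0): FAILS
Dual feasibility (all lambda_i >= 0): OK
Complementary slackness (lambda_i * g_i(x) = 0 for all i): OK

Verdict: the first failing condition is primal_feasibility -> primal.

primal


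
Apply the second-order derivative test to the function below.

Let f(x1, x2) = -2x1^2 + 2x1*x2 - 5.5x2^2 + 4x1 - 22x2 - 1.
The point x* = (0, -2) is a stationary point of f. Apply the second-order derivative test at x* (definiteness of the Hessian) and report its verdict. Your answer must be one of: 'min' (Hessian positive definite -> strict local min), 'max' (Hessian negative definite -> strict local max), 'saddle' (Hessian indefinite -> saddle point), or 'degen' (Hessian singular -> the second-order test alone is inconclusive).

Compute the Hessian H = grad^2 f:
  H = [[-4, 2], [2, -11]]
Verify stationarity: grad f(x*) = H x* + g = (0, 0).
Eigenvalues of H: -11.5311, -3.4689.
Both eigenvalues < 0, so H is negative definite -> x* is a strict local max.

max


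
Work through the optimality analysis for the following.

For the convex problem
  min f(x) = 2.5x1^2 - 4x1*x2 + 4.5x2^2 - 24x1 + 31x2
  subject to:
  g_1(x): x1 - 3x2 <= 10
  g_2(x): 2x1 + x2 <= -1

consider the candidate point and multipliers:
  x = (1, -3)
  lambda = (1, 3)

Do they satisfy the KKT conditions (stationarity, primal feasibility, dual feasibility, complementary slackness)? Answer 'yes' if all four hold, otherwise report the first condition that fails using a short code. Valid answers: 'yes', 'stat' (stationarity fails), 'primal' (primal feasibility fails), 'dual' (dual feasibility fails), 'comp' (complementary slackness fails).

Gradient of f: grad f(x) = Q x + c = (-7, 0)
Constraint values g_i(x) = a_i^T x - b_i:
  g_1((1, -3)) = 0
  g_2((1, -3)) = 0
Stationarity residual: grad f(x) + sum_i lambda_i a_i = (0, 0)
  -> stationarity OK
Primal feasibility (all g_i <= 0): OK
Dual feasibility (all lambda_i >= 0): OK
Complementary slackness (lambda_i * g_i(x) = 0 for all i): OK

Verdict: yes, KKT holds.

yes


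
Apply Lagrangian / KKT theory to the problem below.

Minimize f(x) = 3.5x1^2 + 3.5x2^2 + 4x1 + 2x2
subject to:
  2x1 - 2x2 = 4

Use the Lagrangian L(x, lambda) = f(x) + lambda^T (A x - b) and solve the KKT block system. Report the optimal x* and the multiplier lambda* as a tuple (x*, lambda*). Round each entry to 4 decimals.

Form the Lagrangian:
  L(x, lambda) = (1/2) x^T Q x + c^T x + lambda^T (A x - b)
Stationarity (grad_x L = 0): Q x + c + A^T lambda = 0.
Primal feasibility: A x = b.

This gives the KKT block system:
  [ Q   A^T ] [ x     ]   [-c ]
  [ A    0  ] [ lambda ] = [ b ]

Solving the linear system:
  x*      = (0.5714, -1.4286)
  lambda* = (-4)
  f(x*)   = 7.7143

x* = (0.5714, -1.4286), lambda* = (-4)


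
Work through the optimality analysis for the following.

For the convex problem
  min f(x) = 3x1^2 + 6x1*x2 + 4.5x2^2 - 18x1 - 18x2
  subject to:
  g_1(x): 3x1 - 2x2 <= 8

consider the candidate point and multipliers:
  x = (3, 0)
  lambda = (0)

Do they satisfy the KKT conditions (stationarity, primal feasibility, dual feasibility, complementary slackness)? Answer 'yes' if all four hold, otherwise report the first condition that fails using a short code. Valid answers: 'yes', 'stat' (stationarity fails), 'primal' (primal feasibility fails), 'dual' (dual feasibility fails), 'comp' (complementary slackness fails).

Gradient of f: grad f(x) = Q x + c = (0, 0)
Constraint values g_i(x) = a_i^T x - b_i:
  g_1((3, 0)) = 1
Stationarity residual: grad f(x) + sum_i lambda_i a_i = (0, 0)
  -> stationarity OK
Primal feasibility (all g_i <= 0): FAILS
Dual feasibility (all lambda_i >= 0): OK
Complementary slackness (lambda_i * g_i(x) = 0 for all i): OK

Verdict: the first failing condition is primal_feasibility -> primal.

primal


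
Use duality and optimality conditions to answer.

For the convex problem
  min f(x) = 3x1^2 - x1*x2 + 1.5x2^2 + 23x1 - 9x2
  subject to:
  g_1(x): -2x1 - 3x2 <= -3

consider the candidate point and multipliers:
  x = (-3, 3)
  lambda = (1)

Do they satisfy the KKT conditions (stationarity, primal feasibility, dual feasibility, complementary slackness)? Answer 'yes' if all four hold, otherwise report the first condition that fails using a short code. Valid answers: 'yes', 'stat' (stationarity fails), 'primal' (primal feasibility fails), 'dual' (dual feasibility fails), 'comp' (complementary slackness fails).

Gradient of f: grad f(x) = Q x + c = (2, 3)
Constraint values g_i(x) = a_i^T x - b_i:
  g_1((-3, 3)) = 0
Stationarity residual: grad f(x) + sum_i lambda_i a_i = (0, 0)
  -> stationarity OK
Primal feasibility (all g_i <= 0): OK
Dual feasibility (all lambda_i >= 0): OK
Complementary slackness (lambda_i * g_i(x) = 0 for all i): OK

Verdict: yes, KKT holds.

yes


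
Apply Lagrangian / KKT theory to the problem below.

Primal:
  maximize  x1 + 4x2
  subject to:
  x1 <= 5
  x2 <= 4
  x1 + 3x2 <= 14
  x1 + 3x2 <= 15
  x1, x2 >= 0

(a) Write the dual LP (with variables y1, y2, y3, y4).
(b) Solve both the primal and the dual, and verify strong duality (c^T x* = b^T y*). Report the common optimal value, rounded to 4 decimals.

The standard primal-dual pair for 'max c^T x s.t. A x <= b, x >= 0' is:
  Dual:  min b^T y  s.t.  A^T y >= c,  y >= 0.

So the dual LP is:
  minimize  5y1 + 4y2 + 14y3 + 15y4
  subject to:
    y1 + y3 + y4 >= 1
    y2 + 3y3 + 3y4 >= 4
    y1, y2, y3, y4 >= 0

Solving the primal: x* = (2, 4).
  primal value c^T x* = 18.
Solving the dual: y* = (0, 1, 1, 0).
  dual value b^T y* = 18.
Strong duality: c^T x* = b^T y*. Confirmed.

18


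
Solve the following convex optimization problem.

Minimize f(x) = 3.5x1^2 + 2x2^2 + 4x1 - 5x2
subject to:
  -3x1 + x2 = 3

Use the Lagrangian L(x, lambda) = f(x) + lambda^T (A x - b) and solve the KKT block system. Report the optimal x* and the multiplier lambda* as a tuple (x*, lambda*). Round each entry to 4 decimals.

Form the Lagrangian:
  L(x, lambda) = (1/2) x^T Q x + c^T x + lambda^T (A x - b)
Stationarity (grad_x L = 0): Q x + c + A^T lambda = 0.
Primal feasibility: A x = b.

This gives the KKT block system:
  [ Q   A^T ] [ x     ]   [-c ]
  [ A    0  ] [ lambda ] = [ b ]

Solving the linear system:
  x*      = (-0.5814, 1.2558)
  lambda* = (-0.0233)
  f(x*)   = -4.2674

x* = (-0.5814, 1.2558), lambda* = (-0.0233)


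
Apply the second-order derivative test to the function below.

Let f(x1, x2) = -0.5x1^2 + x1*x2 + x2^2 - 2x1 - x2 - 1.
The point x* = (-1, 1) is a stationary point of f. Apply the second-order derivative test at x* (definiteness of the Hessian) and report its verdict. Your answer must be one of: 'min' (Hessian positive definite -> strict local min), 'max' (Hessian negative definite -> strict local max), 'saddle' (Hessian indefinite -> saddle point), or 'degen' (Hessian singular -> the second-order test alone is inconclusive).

Compute the Hessian H = grad^2 f:
  H = [[-1, 1], [1, 2]]
Verify stationarity: grad f(x*) = H x* + g = (0, 0).
Eigenvalues of H: -1.3028, 2.3028.
Eigenvalues have mixed signs, so H is indefinite -> x* is a saddle point.

saddle


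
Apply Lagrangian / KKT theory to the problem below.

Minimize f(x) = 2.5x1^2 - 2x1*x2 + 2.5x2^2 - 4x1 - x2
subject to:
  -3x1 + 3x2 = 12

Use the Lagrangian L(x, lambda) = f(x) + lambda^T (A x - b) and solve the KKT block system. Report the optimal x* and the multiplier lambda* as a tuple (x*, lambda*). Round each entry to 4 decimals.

Form the Lagrangian:
  L(x, lambda) = (1/2) x^T Q x + c^T x + lambda^T (A x - b)
Stationarity (grad_x L = 0): Q x + c + A^T lambda = 0.
Primal feasibility: A x = b.

This gives the KKT block system:
  [ Q   A^T ] [ x     ]   [-c ]
  [ A    0  ] [ lambda ] = [ b ]

Solving the linear system:
  x*      = (-1.1667, 2.8333)
  lambda* = (-5.1667)
  f(x*)   = 31.9167

x* = (-1.1667, 2.8333), lambda* = (-5.1667)


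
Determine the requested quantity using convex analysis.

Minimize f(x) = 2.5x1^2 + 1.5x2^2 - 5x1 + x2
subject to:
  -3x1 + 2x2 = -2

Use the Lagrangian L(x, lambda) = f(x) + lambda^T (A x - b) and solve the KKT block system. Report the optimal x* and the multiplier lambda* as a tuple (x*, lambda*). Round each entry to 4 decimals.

Form the Lagrangian:
  L(x, lambda) = (1/2) x^T Q x + c^T x + lambda^T (A x - b)
Stationarity (grad_x L = 0): Q x + c + A^T lambda = 0.
Primal feasibility: A x = b.

This gives the KKT block system:
  [ Q   A^T ] [ x     ]   [-c ]
  [ A    0  ] [ lambda ] = [ b ]

Solving the linear system:
  x*      = (0.6809, 0.0213)
  lambda* = (-0.5319)
  f(x*)   = -2.2234

x* = (0.6809, 0.0213), lambda* = (-0.5319)
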